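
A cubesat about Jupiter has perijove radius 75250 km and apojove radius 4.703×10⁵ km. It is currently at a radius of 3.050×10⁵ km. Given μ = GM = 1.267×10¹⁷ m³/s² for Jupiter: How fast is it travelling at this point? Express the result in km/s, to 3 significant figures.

Semi-major axis a = (r_p + r_a)/2 = 2.7278×10⁵ km = 2.728×10⁸ m.
Vis-viva: v² = μ(2/r − 1/a) = 1.267×10¹⁷ × (6.557×10⁻⁹ − 3.666×10⁻⁹) = 3.663×10⁸ m²/s².
v = 19140 m/s = 19.14 km/s.

v ≈ 19.1 km/s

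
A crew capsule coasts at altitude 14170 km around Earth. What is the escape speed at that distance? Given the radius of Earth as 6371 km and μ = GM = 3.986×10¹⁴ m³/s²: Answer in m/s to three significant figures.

v_esc ≈ 6230 m/s

r = 6371 + 14170 = 20541 km = 2.0541×10⁷ m.
Escape speed v_esc = √(2μ/r) = √(2 × 3.986×10¹⁴ / 2.054×10⁷) = √(3.881×10⁷) = 6230 m/s.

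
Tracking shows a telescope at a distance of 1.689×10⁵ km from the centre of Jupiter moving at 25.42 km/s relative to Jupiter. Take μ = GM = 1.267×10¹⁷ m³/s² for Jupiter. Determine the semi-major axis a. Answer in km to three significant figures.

r = 1.689×10⁸ m.
Vis-viva rearranged: 1/a = 2/r − v²/μ = 1.184×10⁻⁸ − 5.100×10⁻⁹ = 6.741×10⁻⁹ m⁻¹.
a = 1.483×10⁸ m = 1.4834×10⁵ km.

a ≈ 1.48×10⁵ km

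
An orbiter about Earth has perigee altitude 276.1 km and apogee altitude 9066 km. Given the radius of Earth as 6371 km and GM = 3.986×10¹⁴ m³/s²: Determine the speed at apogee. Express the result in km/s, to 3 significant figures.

r_p = 6371 + 276.1 = 6647.1 km = 6.6471×10⁶ m.
r_a = 6371 + 9066 = 15437 km = 1.5437×10⁷ m.
Semi-major axis a = (r_p + r_a)/2 = 11042 km = 1.104×10⁷ m.
Vis-viva: v² = μ(2/r − 1/a) = 3.986×10¹⁴ × (1.296×10⁻⁷ − 9.056×10⁻⁸) = 1.554×10⁷ m²/s².
v = 3943 m/s = 3.943 km/s.

v ≈ 3.94 km/s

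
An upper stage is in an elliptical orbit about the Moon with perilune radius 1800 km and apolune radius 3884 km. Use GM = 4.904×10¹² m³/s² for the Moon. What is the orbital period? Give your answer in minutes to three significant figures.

Semi-major axis a = (r_p + r_a)/2 = (1800.0 + 3884.0)/2 = 2842.0 km = 2.842×10⁶ m.
By Kepler's third law T = 2π√(a³/μ) = 2π × 2.164×10³ = 1.359×10⁴ s.
= 226.6 minutes.

T ≈ 227 minutes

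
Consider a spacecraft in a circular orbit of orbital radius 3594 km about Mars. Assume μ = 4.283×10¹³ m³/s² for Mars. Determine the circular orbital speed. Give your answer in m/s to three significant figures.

v ≈ 3450 m/s

r = 3594 km = 3.594×10⁶ m.
For a circular orbit v = √(μ/r) = √(4.283×10¹³ / 3.594×10⁶) = √(1.192×10⁷) = 3452 m/s.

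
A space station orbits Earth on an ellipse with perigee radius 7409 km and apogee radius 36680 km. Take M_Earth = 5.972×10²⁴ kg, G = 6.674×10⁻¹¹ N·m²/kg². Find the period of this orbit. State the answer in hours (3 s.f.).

T ≈ 9.05 hours

μ = GM = 6.674×10⁻¹¹ × 5.972×10²⁴ = 3.986×10¹⁴ m³/s².
Semi-major axis a = (r_p + r_a)/2 = (7409.0 + 36680)/2 = 22044 km = 2.204×10⁷ m.
By Kepler's third law T = 2π√(a³/μ) = 2π × 5.184×10³ = 3.257×10⁴ s.
= 9.048 hours.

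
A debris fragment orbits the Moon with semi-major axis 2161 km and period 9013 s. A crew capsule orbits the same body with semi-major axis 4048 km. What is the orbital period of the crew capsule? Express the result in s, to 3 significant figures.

Kepler's third law: T² ∝ a³, so T₂ = T₁ (a₂/a₁)^(3/2).
a₂/a₁ = 1.873, (a₂/a₁)^(3/2) = 2.564.
T₂ = 9013 × 2.564 = 23110 s.

T₂ ≈ 23100 s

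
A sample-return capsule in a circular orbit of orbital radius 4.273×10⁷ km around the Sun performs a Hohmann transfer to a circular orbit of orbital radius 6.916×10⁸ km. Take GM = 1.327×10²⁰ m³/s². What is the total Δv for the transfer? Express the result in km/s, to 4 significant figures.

Δv_total ≈ 29.88 km/s

r₁ = 4.273×10⁷ km = 4.273×10¹⁰ m.
r₂ = 6.916×10⁸ km = 6.916×10¹¹ m.
Transfer ellipse a_t = (r₁ + r₂)/2 = 3.672×10¹¹ m.
At r₁: circular v_c1 = √(μ/r₁) = 55730 m/s; transfer-perihelion v_p = √[μ(2/r₁ − 1/a_t)] = 76480 m/s.
Δv₁ = v_p − v_c1 = 20760 m/s.
At r₂: circular v_c2 = √(μ/r₂) = 13850 m/s; transfer-aphelion v_a = √[μ(2/r₂ − 1/a_t)] = 4725 m/s.
Δv₂ = v_c2 − v_a = 9126 m/s.
Total Δv = Δv₁ + Δv₂ = 29880 m/s = 29.88 km/s.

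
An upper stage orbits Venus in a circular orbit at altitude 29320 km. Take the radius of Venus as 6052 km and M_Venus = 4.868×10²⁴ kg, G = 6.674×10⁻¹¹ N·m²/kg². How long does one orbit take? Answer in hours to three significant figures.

μ = GM = 6.674×10⁻¹¹ × 4.868×10²⁴ = 3.249×10¹⁴ m³/s².
r = 6052 + 29320 = 35372 km = 3.5372×10⁷ m.
Kepler's third law: T = 2π√(r³/μ) = 2π√((3.537×10⁷)³ / 3.249×10¹⁴).
r³/μ = 1.362×10⁸ s², so T = 2π × 1.167×10⁴ = 7.333×10⁴ s.
Converting: 7.333×10⁴ s ÷ 3600 = 20.37 hours.

T ≈ 20.4 hours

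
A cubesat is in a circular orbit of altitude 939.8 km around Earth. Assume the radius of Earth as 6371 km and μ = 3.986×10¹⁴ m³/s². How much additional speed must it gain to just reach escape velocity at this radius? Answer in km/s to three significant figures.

r = 6371 + 939.8 = 7310.8 km = 7.3108×10⁶ m.
Circular speed v_c = √(μ/r) = 7384 m/s.
Escape speed v_esc = √(2μ/r) = √2 × v_c = 10440 m/s.
Δv = v_esc − v_c = 3059 m/s = 3.059 km/s.

Δv ≈ 3.06 km/s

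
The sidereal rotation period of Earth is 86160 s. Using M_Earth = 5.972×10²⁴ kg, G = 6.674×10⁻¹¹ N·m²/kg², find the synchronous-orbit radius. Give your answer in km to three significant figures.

r_sync ≈ 42200 km

μ = GM = 6.674×10⁻¹¹ × 5.972×10²⁴ = 3.986×10¹⁴ m³/s².
A synchronous orbit has period T, so by Kepler's third law a = (μT²/4π²)^(1/3).
μT²/4π² = 3.986×10¹⁴ × (8.616×10⁴)² / 39.48 = 7.495×10²² m³.
a = 4.216×10⁷ m = 42162 km.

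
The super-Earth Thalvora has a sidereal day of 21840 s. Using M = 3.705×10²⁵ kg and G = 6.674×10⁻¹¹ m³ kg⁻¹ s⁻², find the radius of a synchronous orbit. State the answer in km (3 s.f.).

μ = GM = 6.674×10⁻¹¹ × 3.705×10²⁵ = 2.473×10¹⁵ m³/s².
A synchronous orbit has period T, so by Kepler's third law a = (μT²/4π²)^(1/3).
μT²/4π² = 2.473×10¹⁵ × (2.184×10⁴)² / 39.48 = 2.988×10²² m³.
a = 3.103×10⁷ m = 31029 km.

r_sync ≈ 31000 km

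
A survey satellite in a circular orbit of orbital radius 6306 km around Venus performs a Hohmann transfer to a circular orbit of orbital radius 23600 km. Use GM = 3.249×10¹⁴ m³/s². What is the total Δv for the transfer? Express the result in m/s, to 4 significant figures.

Δv_total ≈ 3141 m/s

r₁ = 6306 km = 6.306×10⁶ m.
r₂ = 23600 km = 2.360×10⁷ m.
Transfer ellipse a_t = (r₁ + r₂)/2 = 1.495×10⁷ m.
At r₁: circular v_c1 = √(μ/r₁) = 7178 m/s; transfer-periapsis v_p = √[μ(2/r₁ − 1/a_t)] = 9018 m/s.
Δv₁ = v_p − v_c1 = 1840 m/s.
At r₂: circular v_c2 = √(μ/r₂) = 3710 m/s; transfer-apoapsis v_a = √[μ(2/r₂ − 1/a_t)] = 2410 m/s.
Δv₂ = v_c2 − v_a = 1301 m/s.
Total Δv = Δv₁ + Δv₂ = 3141 m/s.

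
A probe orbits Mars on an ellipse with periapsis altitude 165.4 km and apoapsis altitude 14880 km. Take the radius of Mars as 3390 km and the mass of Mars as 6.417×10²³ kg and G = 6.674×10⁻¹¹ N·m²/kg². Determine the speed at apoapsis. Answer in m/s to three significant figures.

μ = GM = 6.674×10⁻¹¹ × 6.417×10²³ = 4.283×10¹³ m³/s².
r_p = 3390 + 165.4 = 3555.4 km = 3.5554×10⁶ m.
r_a = 3390 + 14880 = 18270 km = 1.8270×10⁷ m.
Semi-major axis a = (r_p + r_a)/2 = 10913 km = 1.091×10⁷ m.
Vis-viva: v² = μ(2/r − 1/a) = 4.283×10¹³ × (1.095×10⁻⁷ − 9.164×10⁻⁸) = 7.637×10⁵ m²/s².
v = 873.9 m/s.

v ≈ 874 m/s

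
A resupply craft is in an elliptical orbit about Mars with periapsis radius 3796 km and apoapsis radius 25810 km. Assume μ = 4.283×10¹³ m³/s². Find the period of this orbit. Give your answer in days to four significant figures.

T ≈ 0.6329 days

Semi-major axis a = (r_p + r_a)/2 = (3796.0 + 25810)/2 = 14803 km = 1.480×10⁷ m.
By Kepler's third law T = 2π√(a³/μ) = 2π × 8.703×10³ = 5.468×10⁴ s.
= 0.6329 days.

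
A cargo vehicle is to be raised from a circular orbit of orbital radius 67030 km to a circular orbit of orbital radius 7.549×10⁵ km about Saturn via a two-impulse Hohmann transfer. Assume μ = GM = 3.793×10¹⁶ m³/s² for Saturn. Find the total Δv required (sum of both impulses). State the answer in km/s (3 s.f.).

r₁ = 67030 km = 6.703×10⁷ m.
r₂ = 7.549×10⁵ km = 7.549×10⁸ m.
Transfer ellipse a_t = (r₁ + r₂)/2 = 4.110×10⁸ m.
At r₁: circular v_c1 = √(μ/r₁) = 23790 m/s; transfer-perikrone v_p = √[μ(2/r₁ − 1/a_t)] = 32240 m/s.
Δv₁ = v_p − v_c1 = 8452 m/s.
At r₂: circular v_c2 = √(μ/r₂) = 7088 m/s; transfer-apokrone v_a = √[μ(2/r₂ − 1/a_t)] = 2863 m/s.
Δv₂ = v_c2 − v_a = 4226 m/s.
Total Δv = Δv₁ + Δv₂ = 12680 m/s = 12.68 km/s.

Δv_total ≈ 12.7 km/s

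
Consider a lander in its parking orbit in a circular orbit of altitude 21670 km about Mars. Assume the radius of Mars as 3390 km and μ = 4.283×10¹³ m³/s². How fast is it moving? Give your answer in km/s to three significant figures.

v ≈ 1.31 km/s

r = 3390 + 21670 = 25060 km = 2.5060×10⁷ m.
For a circular orbit v = √(μ/r) = √(4.283×10¹³ / 2.506×10⁷) = √(1.709×10⁶) = 1307 m/s.
That is 1.307 km/s.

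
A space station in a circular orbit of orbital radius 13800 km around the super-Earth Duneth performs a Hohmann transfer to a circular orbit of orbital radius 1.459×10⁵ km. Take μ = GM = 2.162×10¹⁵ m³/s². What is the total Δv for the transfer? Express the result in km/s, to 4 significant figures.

r₁ = 13800 km = 1.380×10⁷ m.
r₂ = 1.459×10⁵ km = 1.459×10⁸ m.
Transfer ellipse a_t = (r₁ + r₂)/2 = 7.985×10⁷ m.
At r₁: circular v_c1 = √(μ/r₁) = 12520 m/s; transfer-periapsis v_p = √[μ(2/r₁ − 1/a_t)] = 16920 m/s.
Δv₁ = v_p − v_c1 = 4402 m/s.
At r₂: circular v_c2 = √(μ/r₂) = 3849 m/s; transfer-apoapsis v_a = √[μ(2/r₂ − 1/a_t)] = 1600 m/s.
Δv₂ = v_c2 − v_a = 2249 m/s.
Total Δv = Δv₁ + Δv₂ = 6652 m/s = 6.652 km/s.

Δv_total ≈ 6.652 km/s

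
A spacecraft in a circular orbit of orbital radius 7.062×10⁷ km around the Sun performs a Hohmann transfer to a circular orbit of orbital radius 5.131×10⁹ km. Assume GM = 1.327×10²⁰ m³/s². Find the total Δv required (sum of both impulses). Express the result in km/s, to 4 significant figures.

r₁ = 7.062×10⁷ km = 7.062×10¹⁰ m.
r₂ = 5.131×10⁹ km = 5.131×10¹² m.
Transfer ellipse a_t = (r₁ + r₂)/2 = 2.601×10¹² m.
At r₁: circular v_c1 = √(μ/r₁) = 43350 m/s; transfer-perihelion v_p = √[μ(2/r₁ − 1/a_t)] = 60890 m/s.
Δv₁ = v_p − v_c1 = 17540 m/s.
At r₂: circular v_c2 = √(μ/r₂) = 5086 m/s; transfer-aphelion v_a = √[μ(2/r₂ − 1/a_t)] = 838.0 m/s.
Δv₂ = v_c2 − v_a = 4248 m/s.
Total Δv = Δv₁ + Δv₂ = 21790 m/s = 21.79 km/s.

Δv_total ≈ 21.79 km/s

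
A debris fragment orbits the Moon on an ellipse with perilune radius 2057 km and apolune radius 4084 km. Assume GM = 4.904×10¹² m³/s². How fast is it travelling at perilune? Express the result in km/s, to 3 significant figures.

v ≈ 1.78 km/s

Semi-major axis a = (r_p + r_a)/2 = 3070.5 km = 3.070×10⁶ m.
Vis-viva: v² = μ(2/r − 1/a) = 4.904×10¹² × (9.723×10⁻⁷ − 3.257×10⁻⁷) = 3.171×10⁶ m²/s².
v = 1781 m/s = 1.781 km/s.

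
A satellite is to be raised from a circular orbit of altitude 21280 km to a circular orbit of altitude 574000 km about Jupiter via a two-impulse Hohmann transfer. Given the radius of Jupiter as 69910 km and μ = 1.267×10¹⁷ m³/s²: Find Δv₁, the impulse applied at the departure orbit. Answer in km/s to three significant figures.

r₁ = 69910 + 21280 = 91190 km = 9.1190×10⁷ m.
r₂ = 69910 + 574000 = 643910 km = 6.4391×10⁸ m.
Transfer ellipse a_t = (r₁ + r₂)/2 = 3.676×10⁸ m.
At r₁: circular v_c1 = √(μ/r₁) = 37270 m/s; transfer-perijove v_p = √[μ(2/r₁ − 1/a_t)] = 49340 m/s.
Δv₁ = v_p − v_c1 = 12060 m/s.
= 12.06 km/s.

Δv ≈ 12.1 km/s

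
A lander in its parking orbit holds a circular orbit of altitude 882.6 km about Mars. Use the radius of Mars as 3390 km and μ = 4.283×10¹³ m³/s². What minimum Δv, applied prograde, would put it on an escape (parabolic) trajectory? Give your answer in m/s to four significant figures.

Δv ≈ 1311 m/s

r = 3390 + 882.6 = 4272.6 km = 4.2726×10⁶ m.
Circular speed v_c = √(μ/r) = 3166 m/s.
Escape speed v_esc = √(2μ/r) = √2 × v_c = 4478 m/s.
Δv = v_esc − v_c = 1311 m/s.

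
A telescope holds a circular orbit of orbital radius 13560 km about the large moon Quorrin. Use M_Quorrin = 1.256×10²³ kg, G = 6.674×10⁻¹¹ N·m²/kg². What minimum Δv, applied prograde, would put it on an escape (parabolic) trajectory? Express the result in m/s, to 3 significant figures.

Δv ≈ 326 m/s

μ = GM = 6.674×10⁻¹¹ × 1.256×10²³ = 8.383×10¹² m³/s².
r = 13560 km = 1.356×10⁷ m.
Circular speed v_c = √(μ/r) = 786.2 m/s.
Escape speed v_esc = √(2μ/r) = √2 × v_c = 1112 m/s.
Δv = v_esc − v_c = 325.7 m/s.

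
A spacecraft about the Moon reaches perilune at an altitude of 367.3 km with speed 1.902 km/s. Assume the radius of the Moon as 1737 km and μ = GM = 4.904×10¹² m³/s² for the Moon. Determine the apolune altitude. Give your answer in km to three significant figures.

r_p = 1737 + 367.3 = 2104.3 km = 2.104×10⁶ m.
Specific energy ε = v²/2 − μ/r = -5.217×10⁵ J/kg, so a = −μ/(2ε) = 4.700×10⁶ m.
The apsides satisfy r_p + r_a = 2a, so the apolune radius is 2a − r_p = 7.296×10⁶ m = 7296.4 km.
Apolune altitude = 7296.4 − 1737 = 5559.4 km.

apolune altitude ≈ 5560 km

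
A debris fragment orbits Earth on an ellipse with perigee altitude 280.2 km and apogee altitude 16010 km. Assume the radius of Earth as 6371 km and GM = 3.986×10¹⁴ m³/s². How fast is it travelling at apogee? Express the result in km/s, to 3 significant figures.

r_p = 6371 + 280.2 = 6651.2 km = 6.6512×10⁶ m.
r_a = 6371 + 16010 = 22381 km = 2.2381×10⁷ m.
Semi-major axis a = (r_p + r_a)/2 = 14516 km = 1.452×10⁷ m.
Vis-viva: v² = μ(2/r − 1/a) = 3.986×10¹⁴ × (8.936×10⁻⁸ − 6.889×10⁻⁸) = 8.160×10⁶ m²/s².
v = 2857 m/s = 2.857 km/s.

v ≈ 2.86 km/s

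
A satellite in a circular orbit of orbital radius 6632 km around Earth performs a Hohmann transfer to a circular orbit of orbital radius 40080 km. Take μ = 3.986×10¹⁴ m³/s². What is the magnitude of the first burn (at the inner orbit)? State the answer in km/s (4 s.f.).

Δv ≈ 2.403 km/s

r₁ = 6632 km = 6.632×10⁶ m.
r₂ = 40080 km = 4.008×10⁷ m.
Transfer ellipse a_t = (r₁ + r₂)/2 = 2.336×10⁷ m.
At r₁: circular v_c1 = √(μ/r₁) = 7753 m/s; transfer-perigee v_p = √[μ(2/r₁ − 1/a_t)] = 10160 m/s.
Δv₁ = v_p − v_c1 = 2403 m/s.
= 2.403 km/s.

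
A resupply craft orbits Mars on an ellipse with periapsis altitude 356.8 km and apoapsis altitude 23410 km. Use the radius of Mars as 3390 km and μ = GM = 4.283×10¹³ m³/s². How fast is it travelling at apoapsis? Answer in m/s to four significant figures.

v ≈ 626.1 m/s

r_p = 3390 + 356.8 = 3746.8 km = 3.7468×10⁶ m.
r_a = 3390 + 23410 = 26800 km = 2.6800×10⁷ m.
Semi-major axis a = (r_p + r_a)/2 = 15273 km = 1.527×10⁷ m.
Vis-viva: v² = μ(2/r − 1/a) = 4.283×10¹³ × (7.463×10⁻⁸ − 6.547×10⁻⁸) = 3.920×10⁵ m²/s².
v = 626.1 m/s.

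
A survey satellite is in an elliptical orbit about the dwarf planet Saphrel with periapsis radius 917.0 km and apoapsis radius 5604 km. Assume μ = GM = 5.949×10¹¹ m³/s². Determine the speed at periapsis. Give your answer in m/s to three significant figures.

Semi-major axis a = (r_p + r_a)/2 = 3260.5 km = 3.260×10⁶ m.
Vis-viva: v² = μ(2/r − 1/a) = 5.949×10¹¹ × (2.181×10⁻⁶ − 3.067×10⁻⁷) = 1.115×10⁶ m²/s².
v = 1056 m/s.

v ≈ 1060 m/s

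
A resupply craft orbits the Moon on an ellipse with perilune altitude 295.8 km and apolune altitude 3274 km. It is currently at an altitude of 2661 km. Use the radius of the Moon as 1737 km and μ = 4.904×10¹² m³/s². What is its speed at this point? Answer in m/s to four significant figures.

r_p = 1737 + 295.8 = 2032.8 km = 2.0328×10⁶ m.
r_a = 1737 + 3274 = 5011.0 km = 5.0110×10⁶ m.
r = 1737 + 2661 = 4398.0 km = 4.398×10⁶ m.
Semi-major axis a = (r_p + r_a)/2 = 3521.9 km = 3.522×10⁶ m.
Vis-viva: v² = μ(2/r − 1/a) = 4.904×10¹² × (4.548×10⁻⁷ − 2.839×10⁻⁷) = 8.377×10⁵ m²/s².
v = 915.2 m/s.

v ≈ 915.2 m/s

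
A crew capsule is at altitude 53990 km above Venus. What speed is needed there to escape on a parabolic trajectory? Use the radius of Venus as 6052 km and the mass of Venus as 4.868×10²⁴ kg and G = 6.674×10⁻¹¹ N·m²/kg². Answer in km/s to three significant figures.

v_esc ≈ 3.29 km/s

μ = GM = 6.674×10⁻¹¹ × 4.868×10²⁴ = 3.249×10¹⁴ m³/s².
r = 6052 + 53990 = 60042 km = 6.0042×10⁷ m.
Escape speed v_esc = √(2μ/r) = √(2 × 3.249×10¹⁴ / 6.004×10⁷) = √(1.082×10⁷) = 3290 m/s.
= 3.290 km/s.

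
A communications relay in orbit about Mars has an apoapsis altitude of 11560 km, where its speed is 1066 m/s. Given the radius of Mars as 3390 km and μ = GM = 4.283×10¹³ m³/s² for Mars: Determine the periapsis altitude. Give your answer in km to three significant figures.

r_a = 3390 + 11560 = 14950 km = 1.495×10⁷ m.
Specific energy ε = v²/2 − μ/r = -2.297×10⁶ J/kg, so a = −μ/(2ε) = 9.324×10⁶ m.
The apsides satisfy r_p + r_a = 2a, so the periapsis radius is 2a − r_a = 3.698×10⁶ m = 3698.5 km.
Periapsis altitude = 3698.5 − 3390 = 308.46 km.

periapsis altitude ≈ 308 km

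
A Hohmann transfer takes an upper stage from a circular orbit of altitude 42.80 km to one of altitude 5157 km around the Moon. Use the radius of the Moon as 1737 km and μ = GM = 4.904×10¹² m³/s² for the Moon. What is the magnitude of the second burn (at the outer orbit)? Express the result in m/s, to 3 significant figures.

r₁ = 1737 + 42.80 = 1779.8 km = 1.7798×10⁶ m.
r₂ = 1737 + 5157 = 6894.0 km = 6.8940×10⁶ m.
Transfer ellipse a_t = (r₁ + r₂)/2 = 4.337×10⁶ m.
At r₁: circular v_c1 = √(μ/r₁) = 1660 m/s; transfer-perilune v_p = √[μ(2/r₁ − 1/a_t)] = 2093 m/s.
At r₂: circular v_c2 = √(μ/r₂) = 843.4 m/s; transfer-apolune v_a = √[μ(2/r₂ − 1/a_t)] = 540.3 m/s.
Δv₂ = v_c2 − v_a = 303.1 m/s.

Δv ≈ 303 m/s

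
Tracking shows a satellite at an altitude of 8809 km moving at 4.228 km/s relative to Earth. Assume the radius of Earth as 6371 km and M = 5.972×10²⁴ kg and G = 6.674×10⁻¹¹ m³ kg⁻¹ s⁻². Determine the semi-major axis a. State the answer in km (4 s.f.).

a ≈ 11510 km

μ = GM = 6.674×10⁻¹¹ × 5.972×10²⁴ = 3.986×10¹⁴ m³/s².
r = 6371 + 8809 = 15180 km = 1.518×10⁷ m.
Specific orbital energy ε = v²/2 − μ/r = (4228)²/2 − 3.986×10¹⁴/1.518×10⁷ = -1.732×10⁷ J/kg.
Since ε = −μ/(2a), a = −μ/(2ε) = 1.151×10⁷ m = 11507 km.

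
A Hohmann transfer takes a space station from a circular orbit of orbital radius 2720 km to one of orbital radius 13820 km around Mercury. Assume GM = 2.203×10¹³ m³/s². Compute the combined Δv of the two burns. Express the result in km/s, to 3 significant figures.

Δv_total ≈ 1.37 km/s

r₁ = 2720 km = 2.720×10⁶ m.
r₂ = 13820 km = 1.382×10⁷ m.
Transfer ellipse a_t = (r₁ + r₂)/2 = 8.270×10⁶ m.
At r₁: circular v_c1 = √(μ/r₁) = 2846 m/s; transfer-periherm v_p = √[μ(2/r₁ − 1/a_t)] = 3679 m/s.
Δv₁ = v_p − v_c1 = 833.0 m/s.
At r₂: circular v_c2 = √(μ/r₂) = 1263 m/s; transfer-apoherm v_a = √[μ(2/r₂ − 1/a_t)] = 724.1 m/s.
Δv₂ = v_c2 − v_a = 538.5 m/s.
Total Δv = Δv₁ + Δv₂ = 1372 m/s = 1.372 km/s.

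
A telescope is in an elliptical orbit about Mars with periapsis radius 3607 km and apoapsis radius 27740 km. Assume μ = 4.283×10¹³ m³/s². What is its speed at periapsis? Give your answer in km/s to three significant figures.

v ≈ 4.58 km/s

Semi-major axis a = (r_p + r_a)/2 = 15674 km = 1.567×10⁷ m.
Vis-viva: v² = μ(2/r − 1/a) = 4.283×10¹³ × (5.545×10⁻⁷ − 6.380×10⁻⁸) = 2.102×10⁷ m²/s².
v = 4584 m/s = 4.584 km/s.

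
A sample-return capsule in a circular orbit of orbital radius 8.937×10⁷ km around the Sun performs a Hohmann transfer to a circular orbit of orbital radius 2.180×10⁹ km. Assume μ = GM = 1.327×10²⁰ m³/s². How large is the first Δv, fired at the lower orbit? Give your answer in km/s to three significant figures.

r₁ = 8.937×10⁷ km = 8.937×10¹⁰ m.
r₂ = 2.180×10⁹ km = 2.180×10¹² m.
Transfer ellipse a_t = (r₁ + r₂)/2 = 1.135×10¹² m.
At r₁: circular v_c1 = √(μ/r₁) = 38530 m/s; transfer-perihelion v_p = √[μ(2/r₁ − 1/a_t)] = 53410 m/s.
Δv₁ = v_p − v_c1 = 14880 m/s.
= 14.88 km/s.

Δv ≈ 14.9 km/s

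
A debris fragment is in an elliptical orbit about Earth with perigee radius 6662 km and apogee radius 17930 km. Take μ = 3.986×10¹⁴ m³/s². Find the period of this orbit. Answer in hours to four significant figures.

T ≈ 3.769 hours

Semi-major axis a = (r_p + r_a)/2 = (6662.0 + 17930)/2 = 12296 km = 1.230×10⁷ m.
By Kepler's third law T = 2π√(a³/μ) = 2π × 2.160×10³ = 1.357×10⁴ s.
= 3.769 hours.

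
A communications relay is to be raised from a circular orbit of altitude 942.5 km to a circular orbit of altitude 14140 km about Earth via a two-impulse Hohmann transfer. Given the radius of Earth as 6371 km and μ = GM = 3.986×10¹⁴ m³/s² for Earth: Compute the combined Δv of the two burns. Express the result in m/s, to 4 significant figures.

r₁ = 6371 + 942.5 = 7313.5 km = 7.3135×10⁶ m.
r₂ = 6371 + 14140 = 20511 km = 2.0511×10⁷ m.
Transfer ellipse a_t = (r₁ + r₂)/2 = 1.391×10⁷ m.
At r₁: circular v_c1 = √(μ/r₁) = 7383 m/s; transfer-perigee v_p = √[μ(2/r₁ − 1/a_t)] = 8964 m/s.
Δv₁ = v_p − v_c1 = 1581 m/s.
At r₂: circular v_c2 = √(μ/r₂) = 4408 m/s; transfer-apogee v_a = √[μ(2/r₂ − 1/a_t)] = 3196 m/s.
Δv₂ = v_c2 − v_a = 1212 m/s.
Total Δv = Δv₁ + Δv₂ = 2794 m/s.

Δv_total ≈ 2794 m/s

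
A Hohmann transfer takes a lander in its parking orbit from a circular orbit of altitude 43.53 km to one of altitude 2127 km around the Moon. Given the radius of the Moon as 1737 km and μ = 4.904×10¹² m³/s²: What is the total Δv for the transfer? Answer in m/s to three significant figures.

Δv_total ≈ 514 m/s

r₁ = 1737 + 43.53 = 1780.5 km = 1.7805×10⁶ m.
r₂ = 1737 + 2127 = 3864.0 km = 3.8640×10⁶ m.
Transfer ellipse a_t = (r₁ + r₂)/2 = 2.822×10⁶ m.
At r₁: circular v_c1 = √(μ/r₁) = 1660 m/s; transfer-perilune v_p = √[μ(2/r₁ − 1/a_t)] = 1942 m/s.
Δv₁ = v_p − v_c1 = 282.3 m/s.
At r₂: circular v_c2 = √(μ/r₂) = 1127 m/s; transfer-apolune v_a = √[μ(2/r₂ − 1/a_t)] = 894.8 m/s.
Δv₂ = v_c2 − v_a = 231.8 m/s.
Total Δv = Δv₁ + Δv₂ = 514.0 m/s.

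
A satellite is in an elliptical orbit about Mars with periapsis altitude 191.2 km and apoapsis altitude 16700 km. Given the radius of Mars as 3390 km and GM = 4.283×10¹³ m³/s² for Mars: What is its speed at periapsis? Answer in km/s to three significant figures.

v ≈ 4.51 km/s

r_p = 3390 + 191.2 = 3581.2 km = 3.5812×10⁶ m.
r_a = 3390 + 16700 = 20090 km = 2.0090×10⁷ m.
Semi-major axis a = (r_p + r_a)/2 = 11836 km = 1.184×10⁷ m.
Vis-viva: v² = μ(2/r − 1/a) = 4.283×10¹³ × (5.585×10⁻⁷ − 8.449×10⁻⁸) = 2.030×10⁷ m²/s².
v = 4506 m/s = 4.506 km/s.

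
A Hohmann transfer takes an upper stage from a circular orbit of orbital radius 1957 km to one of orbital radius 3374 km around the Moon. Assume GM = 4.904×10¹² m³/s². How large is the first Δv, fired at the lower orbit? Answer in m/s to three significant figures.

r₁ = 1957 km = 1.957×10⁶ m.
r₂ = 3374 km = 3.374×10⁶ m.
Transfer ellipse a_t = (r₁ + r₂)/2 = 2.666×10⁶ m.
At r₁: circular v_c1 = √(μ/r₁) = 1583 m/s; transfer-perilune v_p = √[μ(2/r₁ − 1/a_t)] = 1781 m/s.
Δv₁ = v_p − v_c1 = 198.0 m/s.

Δv ≈ 198 m/s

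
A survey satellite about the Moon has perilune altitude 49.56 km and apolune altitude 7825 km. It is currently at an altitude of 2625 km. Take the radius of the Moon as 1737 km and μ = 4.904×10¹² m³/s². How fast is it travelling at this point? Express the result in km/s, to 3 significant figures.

v ≈ 1.18 km/s

r_p = 1737 + 49.56 = 1786.6 km = 1.7866×10⁶ m.
r_a = 1737 + 7825 = 9562.0 km = 9.5620×10⁶ m.
r = 1737 + 2625 = 4362.0 km = 4.362×10⁶ m.
Semi-major axis a = (r_p + r_a)/2 = 5674.3 km = 5.674×10⁶ m.
Vis-viva: v² = μ(2/r − 1/a) = 4.904×10¹² × (4.585×10⁻⁷ − 1.762×10⁻⁷) = 1.384×10⁶ m²/s².
v = 1177 m/s = 1.177 km/s.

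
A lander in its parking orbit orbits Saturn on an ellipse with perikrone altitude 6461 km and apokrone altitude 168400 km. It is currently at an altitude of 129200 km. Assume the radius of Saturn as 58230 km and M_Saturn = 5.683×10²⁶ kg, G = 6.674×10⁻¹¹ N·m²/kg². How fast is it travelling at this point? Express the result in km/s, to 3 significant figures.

μ = GM = 6.674×10⁻¹¹ × 5.683×10²⁶ = 3.793×10¹⁶ m³/s².
r_p = 58230 + 6461 = 64691 km = 6.4691×10⁷ m.
r_a = 58230 + 168400 = 226630 km = 2.2663×10⁸ m.
r = 58230 + 129200 = 1.8743×10⁵ km = 1.874×10⁸ m.
Semi-major axis a = (r_p + r_a)/2 = 1.4566×10⁵ km = 1.457×10⁸ m.
Vis-viva: v² = μ(2/r − 1/a) = 3.793×10¹⁶ × (1.067×10⁻⁸ − 6.865×10⁻⁹) = 1.443×10⁸ m²/s².
v = 12010 m/s = 12.01 km/s.

v ≈ 12.0 km/s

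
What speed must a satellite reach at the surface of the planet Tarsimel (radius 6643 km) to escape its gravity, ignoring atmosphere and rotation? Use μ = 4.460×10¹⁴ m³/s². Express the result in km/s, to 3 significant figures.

v_esc ≈ 11.6 km/s

r = R = 6.643×10⁶ m.
Escape speed v_esc = √(2μ/r) = √(2 × 4.460×10¹⁴ / 6.643×10⁶) = √(1.343×10⁸) = 11590 m/s.
= 11.59 km/s.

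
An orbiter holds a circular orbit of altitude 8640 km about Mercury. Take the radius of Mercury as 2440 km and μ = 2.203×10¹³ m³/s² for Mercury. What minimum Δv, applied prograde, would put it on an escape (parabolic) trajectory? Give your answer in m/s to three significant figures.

Δv ≈ 584 m/s

r = 2440 + 8640 = 11080 km = 1.1080×10⁷ m.
Circular speed v_c = √(μ/r) = 1410 m/s.
Escape speed v_esc = √(2μ/r) = √2 × v_c = 1994 m/s.
Δv = v_esc − v_c = 584.1 m/s.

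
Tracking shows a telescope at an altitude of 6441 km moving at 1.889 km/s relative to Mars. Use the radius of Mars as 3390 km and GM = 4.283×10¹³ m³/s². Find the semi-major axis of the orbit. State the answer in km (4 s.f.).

a ≈ 8325 km

r = 3390 + 6441 = 9831.0 km = 9.831×10⁶ m.
Specific orbital energy ε = v²/2 − μ/r = (1889)²/2 − 4.283×10¹³/9.831×10⁶ = -2.572×10⁶ J/kg.
Since ε = −μ/(2a), a = −μ/(2ε) = 8.325×10⁶ m = 8324.7 km.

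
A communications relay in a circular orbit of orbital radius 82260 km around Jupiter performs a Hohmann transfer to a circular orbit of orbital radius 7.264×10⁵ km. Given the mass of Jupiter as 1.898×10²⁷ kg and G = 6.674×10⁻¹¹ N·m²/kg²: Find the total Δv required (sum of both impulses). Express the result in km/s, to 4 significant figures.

Δv_total ≈ 20.61 km/s

μ = GM = 6.674×10⁻¹¹ × 1.898×10²⁷ = 1.267×10¹⁷ m³/s².
r₁ = 82260 km = 8.226×10⁷ m.
r₂ = 7.264×10⁵ km = 7.264×10⁸ m.
Transfer ellipse a_t = (r₁ + r₂)/2 = 4.043×10⁸ m.
At r₁: circular v_c1 = √(μ/r₁) = 39240 m/s; transfer-perijove v_p = √[μ(2/r₁ − 1/a_t)] = 52600 m/s.
Δv₁ = v_p − v_c1 = 13360 m/s.
At r₂: circular v_c2 = √(μ/r₂) = 13210 m/s; transfer-apojove v_a = √[μ(2/r₂ − 1/a_t)] = 5956 m/s.
Δv₂ = v_c2 − v_a = 7249 m/s.
Total Δv = Δv₁ + Δv₂ = 20610 m/s = 20.61 km/s.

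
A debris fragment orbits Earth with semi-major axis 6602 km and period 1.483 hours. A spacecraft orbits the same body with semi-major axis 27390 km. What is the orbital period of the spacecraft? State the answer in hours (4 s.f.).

Kepler's third law: T² ∝ a³, so T₂ = T₁ (a₂/a₁)^(3/2).
a₂/a₁ = 4.149, (a₂/a₁)^(3/2) = 8.450.
T₂ = 1.483 × 8.450 = 12.53 hours.

T₂ ≈ 12.53 hours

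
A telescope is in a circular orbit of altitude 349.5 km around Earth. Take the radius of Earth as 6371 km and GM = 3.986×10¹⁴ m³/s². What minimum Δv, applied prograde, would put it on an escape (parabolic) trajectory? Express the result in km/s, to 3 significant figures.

r = 6371 + 349.5 = 6720.5 km = 6.7205×10⁶ m.
Circular speed v_c = √(μ/r) = 7701 m/s.
Escape speed v_esc = √(2μ/r) = √2 × v_c = 10890 m/s.
Δv = v_esc − v_c = 3190 m/s = 3.190 km/s.

Δv ≈ 3.19 km/s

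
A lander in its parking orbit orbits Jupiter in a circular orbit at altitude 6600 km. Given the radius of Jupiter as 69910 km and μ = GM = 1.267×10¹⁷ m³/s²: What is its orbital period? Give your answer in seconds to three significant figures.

T ≈ 11800 seconds

r = 69910 + 6600 = 76510 km = 7.6510×10⁷ m.
Kepler's third law: T = 2π√(r³/μ) = 2π√((7.651×10⁷)³ / 1.267×10¹⁷).
r³/μ = 3.535×10⁶ s², so T = 2π × 1.880×10³ = 1.181×10⁴ s.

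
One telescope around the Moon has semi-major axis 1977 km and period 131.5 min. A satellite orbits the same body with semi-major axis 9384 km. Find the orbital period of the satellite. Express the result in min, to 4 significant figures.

Kepler's third law: T² ∝ a³, so T₂ = T₁ (a₂/a₁)^(3/2).
a₂/a₁ = 4.747, (a₂/a₁)^(3/2) = 10.34.
T₂ = 131.5 × 10.34 = 1360 min.

T₂ ≈ 1360 min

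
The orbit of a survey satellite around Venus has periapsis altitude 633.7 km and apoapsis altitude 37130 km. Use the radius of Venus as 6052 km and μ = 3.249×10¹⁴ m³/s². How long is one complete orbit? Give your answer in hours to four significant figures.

T ≈ 12.06 hours

r_p = 6052 + 633.7 = 6685.7 km = 6.6857×10⁶ m.
r_a = 6052 + 37130 = 43182 km = 4.3182×10⁷ m.
Semi-major axis a = (r_p + r_a)/2 = (6685.7 + 43182)/2 = 24934 km = 2.493×10⁷ m.
By Kepler's third law T = 2π√(a³/μ) = 2π × 6.907×10³ = 4.340×10⁴ s.
= 12.06 hours.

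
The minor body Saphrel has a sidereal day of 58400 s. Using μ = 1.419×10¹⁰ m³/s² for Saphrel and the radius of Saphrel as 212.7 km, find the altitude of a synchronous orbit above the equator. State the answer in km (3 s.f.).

A synchronous orbit has period T, so by Kepler's third law a = (μT²/4π²)^(1/3).
μT²/4π² = 1.419×10¹⁰ × (5.840×10⁴)² / 39.48 = 1.226×10¹⁸ m³.
a = 1.070×10⁶ m = 1070.2 km.
Altitude h = a − R = 1070.2 − 212.7 = 857.54 km.

h_sync ≈ 858 km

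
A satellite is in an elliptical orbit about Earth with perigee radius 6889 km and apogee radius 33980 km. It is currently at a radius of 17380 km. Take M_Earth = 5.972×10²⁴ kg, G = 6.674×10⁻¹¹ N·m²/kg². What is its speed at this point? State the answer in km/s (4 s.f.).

μ = GM = 6.674×10⁻¹¹ × 5.972×10²⁴ = 3.986×10¹⁴ m³/s².
Semi-major axis a = (r_p + r_a)/2 = 20434 km = 2.043×10⁷ m.
Vis-viva: v² = μ(2/r − 1/a) = 3.986×10¹⁴ × (1.151×10⁻⁷ − 4.894×10⁻⁸) = 2.636×10⁷ m²/s².
v = 5134 m/s = 5.134 km/s.

v ≈ 5.134 km/s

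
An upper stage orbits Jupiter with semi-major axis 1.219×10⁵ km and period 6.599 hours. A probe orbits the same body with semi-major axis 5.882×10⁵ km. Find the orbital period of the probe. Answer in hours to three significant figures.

Kepler's third law: T² ∝ a³, so T₂ = T₁ (a₂/a₁)^(3/2).
a₂/a₁ = 4.825, (a₂/a₁)^(3/2) = 10.60.
T₂ = 6.599 × 10.60 = 69.95 hours.

T₂ ≈ 69.9 hours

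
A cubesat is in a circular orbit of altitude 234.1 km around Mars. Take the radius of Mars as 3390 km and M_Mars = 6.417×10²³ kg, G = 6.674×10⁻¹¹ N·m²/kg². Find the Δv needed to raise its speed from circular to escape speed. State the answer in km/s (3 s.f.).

Δv ≈ 1.42 km/s

μ = GM = 6.674×10⁻¹¹ × 6.417×10²³ = 4.283×10¹³ m³/s².
r = 3390 + 234.1 = 3624.1 km = 3.6241×10⁶ m.
Circular speed v_c = √(μ/r) = 3438 m/s.
Escape speed v_esc = √(2μ/r) = √2 × v_c = 4862 m/s.
Δv = v_esc − v_c = 1424 m/s = 1.424 km/s.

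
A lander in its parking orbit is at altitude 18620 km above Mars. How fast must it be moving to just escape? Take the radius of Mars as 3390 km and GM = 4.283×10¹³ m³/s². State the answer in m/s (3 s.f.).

v_esc ≈ 1970 m/s

r = 3390 + 18620 = 22010 km = 2.2010×10⁷ m.
Escape speed v_esc = √(2μ/r) = √(2 × 4.283×10¹³ / 2.201×10⁷) = √(3.892×10⁶) = 1973 m/s.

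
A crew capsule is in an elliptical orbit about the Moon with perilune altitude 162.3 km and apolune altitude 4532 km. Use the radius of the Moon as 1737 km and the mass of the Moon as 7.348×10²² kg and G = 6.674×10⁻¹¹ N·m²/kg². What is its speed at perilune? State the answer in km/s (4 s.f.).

μ = GM = 6.674×10⁻¹¹ × 7.348×10²² = 4.904×10¹² m³/s².
r_p = 1737 + 162.3 = 1899.3 km = 1.8993×10⁶ m.
r_a = 1737 + 4532 = 6269.0 km = 6.2690×10⁶ m.
Semi-major axis a = (r_p + r_a)/2 = 4084.2 km = 4.084×10⁶ m.
Vis-viva: v² = μ(2/r − 1/a) = 4.904×10¹² × (1.053×10⁻⁶ − 2.448×10⁻⁷) = 3.963×10⁶ m²/s².
v = 1991 m/s = 1.991 km/s.

v ≈ 1.991 km/s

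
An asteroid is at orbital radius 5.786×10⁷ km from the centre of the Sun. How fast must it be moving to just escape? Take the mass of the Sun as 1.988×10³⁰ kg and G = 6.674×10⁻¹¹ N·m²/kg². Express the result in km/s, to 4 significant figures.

μ = GM = 6.674×10⁻¹¹ × 1.988×10³⁰ = 1.327×10²⁰ m³/s².
r = 5.786×10⁷ km = 5.786×10¹⁰ m.
Escape speed v_esc = √(2μ/r) = √(2 × 1.327×10²⁰ / 5.786×10¹⁰) = √(4.586×10⁹) = 67720 m/s.
= 67.72 km/s.

v_esc ≈ 67.72 km/s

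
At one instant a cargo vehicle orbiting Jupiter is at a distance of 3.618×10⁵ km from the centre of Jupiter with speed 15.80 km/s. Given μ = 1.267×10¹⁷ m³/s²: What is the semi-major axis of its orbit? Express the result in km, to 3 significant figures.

r = 3.618×10⁸ m.
Specific orbital energy ε = v²/2 − μ/r = (15800)²/2 − 1.267×10¹⁷/3.618×10⁸ = -2.254×10⁸ J/kg.
Since ε = −μ/(2a), a = −μ/(2ε) = 2.811×10⁸ m = 2.8109×10⁵ km.

a ≈ 2.81×10⁵ km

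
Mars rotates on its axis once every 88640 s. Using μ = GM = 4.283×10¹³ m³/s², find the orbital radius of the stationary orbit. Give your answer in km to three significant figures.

A synchronous orbit has period T, so by Kepler's third law a = (μT²/4π²)^(1/3).
μT²/4π² = 4.283×10¹³ × (8.864×10⁴)² / 39.48 = 8.524×10²¹ m³.
a = 2.043×10⁷ m = 20428 km.

r_sync ≈ 20400 km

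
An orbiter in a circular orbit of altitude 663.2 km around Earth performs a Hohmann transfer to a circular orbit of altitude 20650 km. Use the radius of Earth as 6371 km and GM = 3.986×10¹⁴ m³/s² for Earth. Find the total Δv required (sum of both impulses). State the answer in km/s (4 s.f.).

Δv_total ≈ 3.327 km/s

r₁ = 6371 + 663.2 = 7034.2 km = 7.0342×10⁶ m.
r₂ = 6371 + 20650 = 27021 km = 2.7021×10⁷ m.
Transfer ellipse a_t = (r₁ + r₂)/2 = 1.703×10⁷ m.
At r₁: circular v_c1 = √(μ/r₁) = 7528 m/s; transfer-perigee v_p = √[μ(2/r₁ − 1/a_t)] = 9483 m/s.
Δv₁ = v_p − v_c1 = 1955 m/s.
At r₂: circular v_c2 = √(μ/r₂) = 3841 m/s; transfer-apogee v_a = √[μ(2/r₂ − 1/a_t)] = 2469 m/s.
Δv₂ = v_c2 − v_a = 1372 m/s.
Total Δv = Δv₁ + Δv₂ = 3327 m/s = 3.327 km/s.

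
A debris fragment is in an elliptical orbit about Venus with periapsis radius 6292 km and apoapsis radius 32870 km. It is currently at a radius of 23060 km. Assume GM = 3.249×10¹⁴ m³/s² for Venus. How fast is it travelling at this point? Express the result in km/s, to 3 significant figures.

v ≈ 3.40 km/s

Semi-major axis a = (r_p + r_a)/2 = 19581 km = 1.958×10⁷ m.
Vis-viva: v² = μ(2/r − 1/a) = 3.249×10¹⁴ × (8.673×10⁻⁸ − 5.107×10⁻⁸) = 1.159×10⁷ m²/s².
v = 3404 m/s = 3.404 km/s.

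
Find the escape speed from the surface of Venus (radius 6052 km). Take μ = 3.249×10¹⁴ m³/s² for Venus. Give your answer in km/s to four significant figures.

r = R = 6.052×10⁶ m.
Escape speed v_esc = √(2μ/r) = √(2 × 3.249×10¹⁴ / 6.052×10⁶) = √(1.074×10⁸) = 10360 m/s.
= 10.36 km/s.

v_esc ≈ 10.36 km/s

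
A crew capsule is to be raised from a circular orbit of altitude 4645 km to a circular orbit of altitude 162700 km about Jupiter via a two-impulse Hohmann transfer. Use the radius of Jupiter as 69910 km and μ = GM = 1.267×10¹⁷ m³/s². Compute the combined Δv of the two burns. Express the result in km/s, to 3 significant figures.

r₁ = 69910 + 4645 = 74555 km = 7.4555×10⁷ m.
r₂ = 69910 + 162700 = 232610 km = 2.3261×10⁸ m.
Transfer ellipse a_t = (r₁ + r₂)/2 = 1.536×10⁸ m.
At r₁: circular v_c1 = √(μ/r₁) = 41220 m/s; transfer-perijove v_p = √[μ(2/r₁ − 1/a_t)] = 50730 m/s.
Δv₁ = v_p − v_c1 = 9509 m/s.
At r₂: circular v_c2 = √(μ/r₂) = 23340 m/s; transfer-apojove v_a = √[μ(2/r₂ − 1/a_t)] = 16260 m/s.
Δv₂ = v_c2 − v_a = 7078 m/s.
Total Δv = Δv₁ + Δv₂ = 16590 m/s = 16.59 km/s.

Δv_total ≈ 16.6 km/s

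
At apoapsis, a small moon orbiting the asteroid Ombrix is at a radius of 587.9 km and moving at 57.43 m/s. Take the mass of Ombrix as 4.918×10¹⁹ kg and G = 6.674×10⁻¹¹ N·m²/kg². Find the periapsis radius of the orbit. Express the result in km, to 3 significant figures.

periapsis radius ≈ 246 km

μ = GM = 6.674×10⁻¹¹ × 4.918×10¹⁹ = 3.282×10⁹ m³/s².
r_a = 5.879×10⁵ m.
Specific energy ε = v²/2 − μ/r = -3.934×10³ J/kg, so a = −μ/(2ε) = 4.172×10⁵ m.
The apsides satisfy r_p + r_a = 2a, so the periapsis radius is 2a − r_a = 2.464×10⁵ m = 246.45 km.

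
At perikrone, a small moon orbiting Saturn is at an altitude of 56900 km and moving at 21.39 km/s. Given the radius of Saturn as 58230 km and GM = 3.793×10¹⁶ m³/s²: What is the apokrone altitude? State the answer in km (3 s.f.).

r_p = 58230 + 56900 = 1.1513×10⁵ km = 1.151×10⁸ m.
Specific energy ε = v²/2 − μ/r = -1.007×10⁸ J/kg, so a = −μ/(2ε) = 1.884×10⁸ m.
The apsides satisfy r_p + r_a = 2a, so the apokrone radius is 2a − r_p = 2.616×10⁸ m = 2.6158×10⁵ km.
Apokrone altitude = 2.6158×10⁵ − 58230 = 2.0335×10⁵ km.

apokrone altitude ≈ 2.03×10⁵ km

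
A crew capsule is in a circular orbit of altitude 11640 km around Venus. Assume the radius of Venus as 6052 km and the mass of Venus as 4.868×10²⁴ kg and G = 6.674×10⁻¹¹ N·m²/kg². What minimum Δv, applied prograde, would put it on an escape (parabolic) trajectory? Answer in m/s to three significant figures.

μ = GM = 6.674×10⁻¹¹ × 4.868×10²⁴ = 3.249×10¹⁴ m³/s².
r = 6052 + 11640 = 17692 km = 1.7692×10⁷ m.
Circular speed v_c = √(μ/r) = 4285 m/s.
Escape speed v_esc = √(2μ/r) = √2 × v_c = 6060 m/s.
Δv = v_esc − v_c = 1775 m/s.

Δv ≈ 1780 m/s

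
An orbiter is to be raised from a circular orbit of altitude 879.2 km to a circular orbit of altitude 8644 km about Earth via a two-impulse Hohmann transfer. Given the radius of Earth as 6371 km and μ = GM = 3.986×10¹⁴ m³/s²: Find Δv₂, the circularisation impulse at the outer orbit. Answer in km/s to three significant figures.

Δv ≈ 0.994 km/s

r₁ = 6371 + 879.2 = 7250.2 km = 7.2502×10⁶ m.
r₂ = 6371 + 8644 = 15015 km = 1.5015×10⁷ m.
Transfer ellipse a_t = (r₁ + r₂)/2 = 1.113×10⁷ m.
At r₁: circular v_c1 = √(μ/r₁) = 7415 m/s; transfer-perigee v_p = √[μ(2/r₁ − 1/a_t)] = 8611 m/s.
At r₂: circular v_c2 = √(μ/r₂) = 5152 m/s; transfer-apogee v_a = √[μ(2/r₂ − 1/a_t)] = 4158 m/s.
Δv₂ = v_c2 − v_a = 994.4 m/s.
= 0.9944 km/s.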